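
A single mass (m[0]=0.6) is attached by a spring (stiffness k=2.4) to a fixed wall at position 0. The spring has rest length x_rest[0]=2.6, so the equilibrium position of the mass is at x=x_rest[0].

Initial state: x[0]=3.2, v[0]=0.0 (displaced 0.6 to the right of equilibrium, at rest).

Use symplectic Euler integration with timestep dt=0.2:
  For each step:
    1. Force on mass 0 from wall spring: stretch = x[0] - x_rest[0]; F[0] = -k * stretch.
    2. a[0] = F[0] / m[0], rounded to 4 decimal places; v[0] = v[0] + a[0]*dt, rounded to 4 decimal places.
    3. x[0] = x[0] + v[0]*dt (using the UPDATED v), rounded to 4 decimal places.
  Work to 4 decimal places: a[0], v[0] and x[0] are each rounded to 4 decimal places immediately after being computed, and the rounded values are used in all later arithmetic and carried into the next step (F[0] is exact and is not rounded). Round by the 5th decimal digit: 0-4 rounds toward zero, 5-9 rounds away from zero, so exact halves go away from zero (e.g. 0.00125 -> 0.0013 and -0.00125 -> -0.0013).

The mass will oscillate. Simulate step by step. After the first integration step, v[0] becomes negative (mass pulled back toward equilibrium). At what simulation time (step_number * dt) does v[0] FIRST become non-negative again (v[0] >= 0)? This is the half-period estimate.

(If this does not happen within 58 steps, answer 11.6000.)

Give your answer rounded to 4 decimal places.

Step 0: x=[3.2000] v=[0.0000]
Step 1: x=[3.1040] v=[-0.4800]
Step 2: x=[2.9274] v=[-0.8832]
Step 3: x=[2.6984] v=[-1.1451]
Step 4: x=[2.4536] v=[-1.2238]
Step 5: x=[2.2323] v=[-1.1067]
Step 6: x=[2.0698] v=[-0.8125]
Step 7: x=[1.9921] v=[-0.3883]
Step 8: x=[2.0117] v=[0.0980]
First v>=0 after going negative at step 8, time=1.6000

Answer: 1.6000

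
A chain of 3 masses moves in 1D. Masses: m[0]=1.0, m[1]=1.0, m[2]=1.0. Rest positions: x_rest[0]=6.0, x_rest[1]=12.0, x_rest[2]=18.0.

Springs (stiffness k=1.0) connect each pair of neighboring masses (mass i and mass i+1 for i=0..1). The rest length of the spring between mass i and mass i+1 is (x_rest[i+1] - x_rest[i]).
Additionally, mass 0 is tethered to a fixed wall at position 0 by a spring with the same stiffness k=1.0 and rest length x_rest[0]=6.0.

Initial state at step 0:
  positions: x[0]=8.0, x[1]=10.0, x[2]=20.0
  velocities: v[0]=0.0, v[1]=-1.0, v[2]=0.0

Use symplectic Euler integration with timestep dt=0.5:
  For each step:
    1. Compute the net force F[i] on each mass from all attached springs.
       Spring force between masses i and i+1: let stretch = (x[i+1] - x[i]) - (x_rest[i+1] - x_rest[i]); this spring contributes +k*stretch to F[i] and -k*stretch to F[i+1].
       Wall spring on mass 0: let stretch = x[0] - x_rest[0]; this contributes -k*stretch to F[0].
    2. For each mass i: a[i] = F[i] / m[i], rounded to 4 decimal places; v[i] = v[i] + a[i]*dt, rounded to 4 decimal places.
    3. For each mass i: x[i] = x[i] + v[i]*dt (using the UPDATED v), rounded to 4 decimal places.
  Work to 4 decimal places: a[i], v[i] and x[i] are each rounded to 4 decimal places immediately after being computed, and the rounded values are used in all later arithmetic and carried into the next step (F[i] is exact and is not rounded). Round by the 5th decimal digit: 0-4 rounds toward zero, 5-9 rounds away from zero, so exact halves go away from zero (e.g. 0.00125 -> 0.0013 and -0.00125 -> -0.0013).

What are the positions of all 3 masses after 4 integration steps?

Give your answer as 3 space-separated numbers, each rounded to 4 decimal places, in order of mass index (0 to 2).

Step 0: x=[8.0000 10.0000 20.0000] v=[0.0000 -1.0000 0.0000]
Step 1: x=[6.5000 11.5000 19.0000] v=[-3.0000 3.0000 -2.0000]
Step 2: x=[4.6250 13.6250 17.6250] v=[-3.7500 4.2500 -2.7500]
Step 3: x=[3.8438 14.5000 16.7500] v=[-1.5625 1.7500 -1.7500]
Step 4: x=[4.7657 13.2735 16.8125] v=[1.8437 -2.4531 0.1250]

Answer: 4.7657 13.2735 16.8125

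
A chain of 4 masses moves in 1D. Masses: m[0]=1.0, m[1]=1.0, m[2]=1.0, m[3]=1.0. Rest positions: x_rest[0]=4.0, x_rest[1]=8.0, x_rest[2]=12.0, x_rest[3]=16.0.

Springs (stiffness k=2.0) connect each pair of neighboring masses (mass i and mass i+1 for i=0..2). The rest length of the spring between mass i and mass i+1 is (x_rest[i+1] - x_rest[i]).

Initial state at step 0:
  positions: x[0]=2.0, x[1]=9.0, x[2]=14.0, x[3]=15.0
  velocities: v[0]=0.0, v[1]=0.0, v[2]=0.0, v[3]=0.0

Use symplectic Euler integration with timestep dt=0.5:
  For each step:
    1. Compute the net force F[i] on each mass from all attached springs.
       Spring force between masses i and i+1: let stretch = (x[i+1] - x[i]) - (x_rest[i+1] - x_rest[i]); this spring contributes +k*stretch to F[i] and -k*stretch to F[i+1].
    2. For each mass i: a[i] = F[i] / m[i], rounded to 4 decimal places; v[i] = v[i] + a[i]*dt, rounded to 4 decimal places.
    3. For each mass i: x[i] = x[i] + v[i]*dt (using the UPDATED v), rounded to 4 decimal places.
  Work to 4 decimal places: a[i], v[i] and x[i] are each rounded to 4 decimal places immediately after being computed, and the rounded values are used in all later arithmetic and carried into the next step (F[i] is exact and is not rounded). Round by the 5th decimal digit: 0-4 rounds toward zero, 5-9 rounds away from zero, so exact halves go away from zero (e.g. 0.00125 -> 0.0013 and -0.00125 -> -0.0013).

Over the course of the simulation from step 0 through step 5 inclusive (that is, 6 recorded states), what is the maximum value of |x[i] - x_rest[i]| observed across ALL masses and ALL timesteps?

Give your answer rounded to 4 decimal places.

Answer: 2.1250

Derivation:
Step 0: x=[2.0000 9.0000 14.0000 15.0000] v=[0.0000 0.0000 0.0000 0.0000]
Step 1: x=[3.5000 8.0000 12.0000 16.5000] v=[3.0000 -2.0000 -4.0000 3.0000]
Step 2: x=[5.2500 6.7500 10.2500 17.7500] v=[3.5000 -2.5000 -3.5000 2.5000]
Step 3: x=[5.7500 6.5000 10.5000 17.2500] v=[1.0000 -0.5000 0.5000 -1.0000]
Step 4: x=[4.6250 7.8750 12.1250 15.3750] v=[-2.2500 2.7500 3.2500 -3.7500]
Step 5: x=[3.1250 9.7500 13.2500 13.8750] v=[-3.0000 3.7500 2.2500 -3.0000]
Max displacement = 2.1250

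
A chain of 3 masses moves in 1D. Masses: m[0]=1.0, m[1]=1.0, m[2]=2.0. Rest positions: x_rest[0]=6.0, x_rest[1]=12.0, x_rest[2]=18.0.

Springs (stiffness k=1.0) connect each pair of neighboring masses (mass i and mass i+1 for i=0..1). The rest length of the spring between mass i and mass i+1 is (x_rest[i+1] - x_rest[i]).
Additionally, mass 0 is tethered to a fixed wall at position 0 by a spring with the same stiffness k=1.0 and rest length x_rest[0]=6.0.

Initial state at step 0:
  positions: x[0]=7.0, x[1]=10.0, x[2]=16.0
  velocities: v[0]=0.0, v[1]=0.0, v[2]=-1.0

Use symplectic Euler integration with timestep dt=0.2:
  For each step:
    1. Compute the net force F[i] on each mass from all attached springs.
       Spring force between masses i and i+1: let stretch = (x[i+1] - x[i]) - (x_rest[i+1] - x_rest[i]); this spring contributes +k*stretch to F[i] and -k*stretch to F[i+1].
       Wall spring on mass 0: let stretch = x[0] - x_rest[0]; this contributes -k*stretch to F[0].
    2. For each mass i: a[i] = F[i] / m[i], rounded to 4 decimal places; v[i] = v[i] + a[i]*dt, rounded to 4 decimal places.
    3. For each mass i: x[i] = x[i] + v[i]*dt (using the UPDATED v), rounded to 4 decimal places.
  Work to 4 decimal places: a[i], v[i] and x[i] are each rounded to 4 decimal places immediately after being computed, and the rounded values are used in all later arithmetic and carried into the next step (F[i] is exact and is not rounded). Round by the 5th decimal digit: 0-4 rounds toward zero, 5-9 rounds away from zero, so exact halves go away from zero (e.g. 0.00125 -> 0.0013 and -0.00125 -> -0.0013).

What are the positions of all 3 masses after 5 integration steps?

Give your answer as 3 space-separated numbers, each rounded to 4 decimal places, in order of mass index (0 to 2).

Answer: 5.1545 11.1520 15.1493

Derivation:
Step 0: x=[7.0000 10.0000 16.0000] v=[0.0000 0.0000 -1.0000]
Step 1: x=[6.8400 10.1200 15.8000] v=[-0.8000 0.6000 -1.0000]
Step 2: x=[6.5376 10.3360 15.6064] v=[-1.5120 1.0800 -0.9680]
Step 3: x=[6.1256 10.6109 15.4274] v=[-2.0598 1.3744 -0.8950]
Step 4: x=[5.6480 10.8990 15.2721] v=[-2.3879 1.4406 -0.7766]
Step 5: x=[5.1545 11.1520 15.1493] v=[-2.4673 1.2650 -0.6139]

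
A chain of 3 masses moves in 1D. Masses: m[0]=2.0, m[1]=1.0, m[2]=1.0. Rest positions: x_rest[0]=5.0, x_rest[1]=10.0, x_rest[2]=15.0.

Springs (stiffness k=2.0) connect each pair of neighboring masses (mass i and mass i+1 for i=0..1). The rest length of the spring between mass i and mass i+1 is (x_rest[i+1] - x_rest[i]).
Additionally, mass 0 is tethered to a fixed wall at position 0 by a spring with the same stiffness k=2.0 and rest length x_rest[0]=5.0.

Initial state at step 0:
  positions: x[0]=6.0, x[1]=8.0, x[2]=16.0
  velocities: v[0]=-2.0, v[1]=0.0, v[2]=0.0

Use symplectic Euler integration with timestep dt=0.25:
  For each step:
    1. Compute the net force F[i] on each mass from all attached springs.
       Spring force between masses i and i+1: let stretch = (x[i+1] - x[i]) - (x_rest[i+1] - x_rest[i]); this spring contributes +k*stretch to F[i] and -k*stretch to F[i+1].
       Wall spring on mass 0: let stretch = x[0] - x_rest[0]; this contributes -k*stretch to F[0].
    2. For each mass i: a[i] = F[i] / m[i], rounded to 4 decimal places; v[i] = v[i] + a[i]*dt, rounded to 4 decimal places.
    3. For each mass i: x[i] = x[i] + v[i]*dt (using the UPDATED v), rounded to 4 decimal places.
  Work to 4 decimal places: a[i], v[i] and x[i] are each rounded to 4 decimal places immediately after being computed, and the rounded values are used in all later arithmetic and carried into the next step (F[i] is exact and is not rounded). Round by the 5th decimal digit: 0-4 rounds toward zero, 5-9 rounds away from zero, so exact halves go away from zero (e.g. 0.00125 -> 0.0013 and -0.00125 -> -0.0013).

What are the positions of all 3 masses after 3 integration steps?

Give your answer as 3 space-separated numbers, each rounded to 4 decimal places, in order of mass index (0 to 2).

Answer: 3.6025 11.0391 14.3945

Derivation:
Step 0: x=[6.0000 8.0000 16.0000] v=[-2.0000 0.0000 0.0000]
Step 1: x=[5.2500 8.7500 15.6250] v=[-3.0000 3.0000 -1.5000]
Step 2: x=[4.3906 9.9219 15.0156] v=[-3.4375 4.6875 -2.4375]
Step 3: x=[3.6025 11.0391 14.3945] v=[-3.1523 4.4687 -2.4844]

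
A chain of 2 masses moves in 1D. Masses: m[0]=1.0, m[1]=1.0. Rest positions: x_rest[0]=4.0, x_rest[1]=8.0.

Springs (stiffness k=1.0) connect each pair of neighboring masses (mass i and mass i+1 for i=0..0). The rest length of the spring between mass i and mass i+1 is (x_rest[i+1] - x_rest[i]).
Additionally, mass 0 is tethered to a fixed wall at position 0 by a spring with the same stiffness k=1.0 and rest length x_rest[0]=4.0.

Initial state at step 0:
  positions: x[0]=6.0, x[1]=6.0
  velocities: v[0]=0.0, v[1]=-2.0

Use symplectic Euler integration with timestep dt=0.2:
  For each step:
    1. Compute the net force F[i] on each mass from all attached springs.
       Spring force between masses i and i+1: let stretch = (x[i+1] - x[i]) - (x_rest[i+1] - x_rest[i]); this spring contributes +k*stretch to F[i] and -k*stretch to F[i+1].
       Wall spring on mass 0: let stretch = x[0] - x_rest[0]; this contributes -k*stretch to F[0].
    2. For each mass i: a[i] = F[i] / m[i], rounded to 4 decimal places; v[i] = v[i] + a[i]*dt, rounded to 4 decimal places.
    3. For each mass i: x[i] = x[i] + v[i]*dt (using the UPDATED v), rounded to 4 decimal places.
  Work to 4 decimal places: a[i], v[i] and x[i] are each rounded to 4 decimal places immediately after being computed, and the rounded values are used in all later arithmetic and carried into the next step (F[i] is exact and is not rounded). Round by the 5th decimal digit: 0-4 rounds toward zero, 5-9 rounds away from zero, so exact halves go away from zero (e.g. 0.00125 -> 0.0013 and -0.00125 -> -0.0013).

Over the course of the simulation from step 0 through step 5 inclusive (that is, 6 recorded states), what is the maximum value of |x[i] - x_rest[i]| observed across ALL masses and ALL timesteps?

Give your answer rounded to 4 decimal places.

Answer: 2.3200

Derivation:
Step 0: x=[6.0000 6.0000] v=[0.0000 -2.0000]
Step 1: x=[5.7600 5.7600] v=[-1.2000 -1.2000]
Step 2: x=[5.2896 5.6800] v=[-2.3520 -0.4000]
Step 3: x=[4.6232 5.7444] v=[-3.3318 0.3219]
Step 4: x=[3.8168 5.9239] v=[-4.0322 0.8977]
Step 5: x=[2.9420 6.1792] v=[-4.3741 1.2763]
Max displacement = 2.3200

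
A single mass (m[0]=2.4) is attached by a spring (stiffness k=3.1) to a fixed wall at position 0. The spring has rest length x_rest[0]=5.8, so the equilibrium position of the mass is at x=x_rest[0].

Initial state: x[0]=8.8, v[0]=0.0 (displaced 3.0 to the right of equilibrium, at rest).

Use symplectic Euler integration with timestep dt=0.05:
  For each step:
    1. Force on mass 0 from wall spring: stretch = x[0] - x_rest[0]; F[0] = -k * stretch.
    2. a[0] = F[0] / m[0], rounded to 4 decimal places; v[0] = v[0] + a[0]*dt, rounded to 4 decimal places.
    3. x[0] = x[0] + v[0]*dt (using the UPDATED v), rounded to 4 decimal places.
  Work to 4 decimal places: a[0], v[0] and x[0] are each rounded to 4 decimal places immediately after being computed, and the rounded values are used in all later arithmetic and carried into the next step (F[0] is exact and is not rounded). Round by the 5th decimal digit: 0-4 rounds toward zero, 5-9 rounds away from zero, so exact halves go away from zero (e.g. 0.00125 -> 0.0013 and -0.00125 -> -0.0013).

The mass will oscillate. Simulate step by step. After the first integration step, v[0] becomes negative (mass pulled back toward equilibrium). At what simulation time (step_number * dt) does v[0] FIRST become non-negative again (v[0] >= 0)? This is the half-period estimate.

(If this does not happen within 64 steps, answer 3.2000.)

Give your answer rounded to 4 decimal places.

Step 0: x=[8.8000] v=[0.0000]
Step 1: x=[8.7903] v=[-0.1938]
Step 2: x=[8.7710] v=[-0.3869]
Step 3: x=[8.7421] v=[-0.5788]
Step 4: x=[8.7037] v=[-0.7688]
Step 5: x=[8.6559] v=[-0.9563]
Step 6: x=[8.5989] v=[-1.1407]
Step 7: x=[8.5328] v=[-1.3215]
Step 8: x=[8.4579] v=[-1.4980]
Step 9: x=[8.3744] v=[-1.6697]
Step 10: x=[8.2826] v=[-1.8360]
Step 11: x=[8.1828] v=[-1.9963]
Step 12: x=[8.0753] v=[-2.1502]
Step 13: x=[7.9604] v=[-2.2971]
Step 14: x=[7.8386] v=[-2.4366]
Step 15: x=[7.7102] v=[-2.5683]
Step 16: x=[7.5756] v=[-2.6917]
Step 17: x=[7.4353] v=[-2.8064]
Step 18: x=[7.2897] v=[-2.9120]
Step 19: x=[7.1393] v=[-3.0082]
Step 20: x=[6.9846] v=[-3.0947]
Step 21: x=[6.8260] v=[-3.1712]
Step 22: x=[6.6641] v=[-3.2375]
Step 23: x=[6.4994] v=[-3.2933]
Step 24: x=[6.3325] v=[-3.3385]
Step 25: x=[6.1639] v=[-3.3729]
Step 26: x=[5.9941] v=[-3.3964]
Step 27: x=[5.8237] v=[-3.4089]
Step 28: x=[5.6532] v=[-3.4104]
Step 29: x=[5.4832] v=[-3.4009]
Step 30: x=[5.3142] v=[-3.3804]
Step 31: x=[5.1468] v=[-3.3490]
Step 32: x=[4.9815] v=[-3.3068]
Step 33: x=[4.8188] v=[-3.2539]
Step 34: x=[4.6593] v=[-3.1905]
Step 35: x=[4.5035] v=[-3.1168]
Step 36: x=[4.3518] v=[-3.0331]
Step 37: x=[4.2048] v=[-2.9396]
Step 38: x=[4.0630] v=[-2.8366]
Step 39: x=[3.9268] v=[-2.7244]
Step 40: x=[3.7966] v=[-2.6034]
Step 41: x=[3.6729] v=[-2.4740]
Step 42: x=[3.5561] v=[-2.3366]
Step 43: x=[3.4465] v=[-2.1917]
Step 44: x=[3.3445] v=[-2.0397]
Step 45: x=[3.2504] v=[-1.8811]
Step 46: x=[3.1646] v=[-1.7164]
Step 47: x=[3.0873] v=[-1.5462]
Step 48: x=[3.0188] v=[-1.3710]
Step 49: x=[2.9592] v=[-1.1914]
Step 50: x=[2.9088] v=[-1.0079]
Step 51: x=[2.8677] v=[-0.8212]
Step 52: x=[2.8361] v=[-0.6318]
Step 53: x=[2.8141] v=[-0.4404]
Step 54: x=[2.8017] v=[-0.2476]
Step 55: x=[2.7990] v=[-0.0540]
Step 56: x=[2.8060] v=[0.1398]
First v>=0 after going negative at step 56, time=2.8000

Answer: 2.8000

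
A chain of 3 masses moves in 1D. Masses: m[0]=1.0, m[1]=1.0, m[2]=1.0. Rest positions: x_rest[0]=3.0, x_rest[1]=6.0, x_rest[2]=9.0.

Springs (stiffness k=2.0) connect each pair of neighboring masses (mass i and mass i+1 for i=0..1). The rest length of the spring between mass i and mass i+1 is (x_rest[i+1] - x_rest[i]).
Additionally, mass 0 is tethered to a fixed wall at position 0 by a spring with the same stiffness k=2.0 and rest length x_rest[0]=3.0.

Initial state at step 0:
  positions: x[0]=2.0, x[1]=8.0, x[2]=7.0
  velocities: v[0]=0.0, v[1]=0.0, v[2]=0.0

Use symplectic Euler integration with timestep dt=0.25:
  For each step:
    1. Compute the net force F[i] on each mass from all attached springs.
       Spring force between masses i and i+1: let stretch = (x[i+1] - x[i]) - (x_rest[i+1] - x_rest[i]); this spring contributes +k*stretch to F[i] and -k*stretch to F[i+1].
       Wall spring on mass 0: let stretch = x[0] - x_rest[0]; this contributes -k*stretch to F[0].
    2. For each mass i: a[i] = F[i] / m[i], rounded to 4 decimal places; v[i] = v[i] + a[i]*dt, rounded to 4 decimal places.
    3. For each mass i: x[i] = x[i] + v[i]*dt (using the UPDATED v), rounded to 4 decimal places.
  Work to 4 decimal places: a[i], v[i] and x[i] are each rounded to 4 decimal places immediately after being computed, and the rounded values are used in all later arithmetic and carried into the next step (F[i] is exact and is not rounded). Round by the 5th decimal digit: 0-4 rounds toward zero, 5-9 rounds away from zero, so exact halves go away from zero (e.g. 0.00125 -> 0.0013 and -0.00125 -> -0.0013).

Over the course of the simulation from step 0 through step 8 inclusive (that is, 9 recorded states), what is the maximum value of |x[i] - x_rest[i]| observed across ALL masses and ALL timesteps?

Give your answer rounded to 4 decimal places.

Step 0: x=[2.0000 8.0000 7.0000] v=[0.0000 0.0000 0.0000]
Step 1: x=[2.5000 7.1250 7.5000] v=[2.0000 -3.5000 2.0000]
Step 2: x=[3.2656 5.7188 8.3281] v=[3.0625 -5.6250 3.3125]
Step 3: x=[3.9297 4.3321 9.2051] v=[2.6563 -5.5470 3.5079]
Step 4: x=[4.1529 3.5042 9.8480] v=[0.8927 -3.3117 2.5714]
Step 5: x=[3.7759 3.5504 10.0729] v=[-1.5081 0.1846 0.8995]
Step 6: x=[2.8987 4.4401 9.8575] v=[-3.5088 3.5586 -0.8618]
Step 7: x=[1.8518 5.8143 9.3399] v=[-4.1875 5.4966 -2.0705]
Step 8: x=[1.0688 7.1339 8.7566] v=[-3.1322 5.2782 -2.3333]
Max displacement = 2.4958

Answer: 2.4958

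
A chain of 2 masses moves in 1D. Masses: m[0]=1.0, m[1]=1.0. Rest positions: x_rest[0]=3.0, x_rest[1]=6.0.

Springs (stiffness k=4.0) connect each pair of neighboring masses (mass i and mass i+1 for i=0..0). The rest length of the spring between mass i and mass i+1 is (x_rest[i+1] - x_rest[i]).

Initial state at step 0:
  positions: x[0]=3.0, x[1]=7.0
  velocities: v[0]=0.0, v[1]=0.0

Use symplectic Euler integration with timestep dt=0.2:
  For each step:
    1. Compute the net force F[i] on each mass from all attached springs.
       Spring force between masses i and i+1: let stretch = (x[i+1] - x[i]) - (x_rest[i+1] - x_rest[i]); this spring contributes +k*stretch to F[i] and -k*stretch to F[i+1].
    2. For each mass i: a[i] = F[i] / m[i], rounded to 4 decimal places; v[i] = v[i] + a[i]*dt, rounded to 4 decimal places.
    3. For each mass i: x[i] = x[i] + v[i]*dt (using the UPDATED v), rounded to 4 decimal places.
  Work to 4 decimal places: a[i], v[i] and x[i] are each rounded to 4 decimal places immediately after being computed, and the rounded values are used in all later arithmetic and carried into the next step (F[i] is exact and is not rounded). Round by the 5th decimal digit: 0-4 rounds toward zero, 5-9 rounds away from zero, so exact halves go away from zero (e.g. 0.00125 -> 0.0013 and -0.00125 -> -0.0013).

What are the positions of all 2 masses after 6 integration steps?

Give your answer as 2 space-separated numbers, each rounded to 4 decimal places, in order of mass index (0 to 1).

Step 0: x=[3.0000 7.0000] v=[0.0000 0.0000]
Step 1: x=[3.1600 6.8400] v=[0.8000 -0.8000]
Step 2: x=[3.4288 6.5712] v=[1.3440 -1.3440]
Step 3: x=[3.7204 6.2796] v=[1.4579 -1.4579]
Step 4: x=[3.9415 6.0585] v=[1.1053 -1.1053]
Step 5: x=[4.0213 5.9787] v=[0.3989 -0.3989]
Step 6: x=[3.9343 6.0657] v=[-0.4352 0.4352]

Answer: 3.9343 6.0657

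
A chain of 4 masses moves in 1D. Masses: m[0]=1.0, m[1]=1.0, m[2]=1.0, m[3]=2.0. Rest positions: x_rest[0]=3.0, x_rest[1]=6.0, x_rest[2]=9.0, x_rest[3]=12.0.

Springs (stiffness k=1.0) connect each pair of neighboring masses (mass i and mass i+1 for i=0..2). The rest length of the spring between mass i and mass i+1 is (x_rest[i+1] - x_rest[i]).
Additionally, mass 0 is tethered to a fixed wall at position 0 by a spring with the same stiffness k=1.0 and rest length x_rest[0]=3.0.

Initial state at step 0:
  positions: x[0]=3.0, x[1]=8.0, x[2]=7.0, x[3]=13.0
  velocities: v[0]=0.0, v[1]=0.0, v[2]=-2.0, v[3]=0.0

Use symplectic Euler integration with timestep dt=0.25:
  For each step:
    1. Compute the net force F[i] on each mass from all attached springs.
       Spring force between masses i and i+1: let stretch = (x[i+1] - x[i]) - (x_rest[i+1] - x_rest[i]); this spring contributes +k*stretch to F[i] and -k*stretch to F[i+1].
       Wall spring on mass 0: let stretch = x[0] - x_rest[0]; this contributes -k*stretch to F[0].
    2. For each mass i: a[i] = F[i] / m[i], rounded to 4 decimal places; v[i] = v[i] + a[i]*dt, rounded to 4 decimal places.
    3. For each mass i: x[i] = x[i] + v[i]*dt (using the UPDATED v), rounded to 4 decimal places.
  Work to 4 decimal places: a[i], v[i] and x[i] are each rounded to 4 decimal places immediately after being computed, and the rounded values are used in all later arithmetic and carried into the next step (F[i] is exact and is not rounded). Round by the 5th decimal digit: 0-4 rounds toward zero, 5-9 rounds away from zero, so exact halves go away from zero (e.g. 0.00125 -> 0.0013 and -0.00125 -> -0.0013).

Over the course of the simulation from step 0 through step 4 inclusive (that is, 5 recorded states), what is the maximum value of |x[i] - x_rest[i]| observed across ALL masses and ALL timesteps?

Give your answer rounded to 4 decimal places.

Step 0: x=[3.0000 8.0000 7.0000 13.0000] v=[0.0000 0.0000 -2.0000 0.0000]
Step 1: x=[3.1250 7.6250 6.9375 12.9063] v=[0.5000 -1.5000 -0.2500 -0.3750]
Step 2: x=[3.3360 6.9258 7.2910 12.7198] v=[0.8438 -2.7969 1.4141 -0.7461]
Step 3: x=[3.5628 6.0250 7.9610 12.4574] v=[0.9073 -3.6031 2.6800 -1.0497]
Step 4: x=[3.7209 5.0913 8.7910 12.1482] v=[0.6322 -3.7347 3.3201 -1.2368]
Max displacement = 2.0625

Answer: 2.0625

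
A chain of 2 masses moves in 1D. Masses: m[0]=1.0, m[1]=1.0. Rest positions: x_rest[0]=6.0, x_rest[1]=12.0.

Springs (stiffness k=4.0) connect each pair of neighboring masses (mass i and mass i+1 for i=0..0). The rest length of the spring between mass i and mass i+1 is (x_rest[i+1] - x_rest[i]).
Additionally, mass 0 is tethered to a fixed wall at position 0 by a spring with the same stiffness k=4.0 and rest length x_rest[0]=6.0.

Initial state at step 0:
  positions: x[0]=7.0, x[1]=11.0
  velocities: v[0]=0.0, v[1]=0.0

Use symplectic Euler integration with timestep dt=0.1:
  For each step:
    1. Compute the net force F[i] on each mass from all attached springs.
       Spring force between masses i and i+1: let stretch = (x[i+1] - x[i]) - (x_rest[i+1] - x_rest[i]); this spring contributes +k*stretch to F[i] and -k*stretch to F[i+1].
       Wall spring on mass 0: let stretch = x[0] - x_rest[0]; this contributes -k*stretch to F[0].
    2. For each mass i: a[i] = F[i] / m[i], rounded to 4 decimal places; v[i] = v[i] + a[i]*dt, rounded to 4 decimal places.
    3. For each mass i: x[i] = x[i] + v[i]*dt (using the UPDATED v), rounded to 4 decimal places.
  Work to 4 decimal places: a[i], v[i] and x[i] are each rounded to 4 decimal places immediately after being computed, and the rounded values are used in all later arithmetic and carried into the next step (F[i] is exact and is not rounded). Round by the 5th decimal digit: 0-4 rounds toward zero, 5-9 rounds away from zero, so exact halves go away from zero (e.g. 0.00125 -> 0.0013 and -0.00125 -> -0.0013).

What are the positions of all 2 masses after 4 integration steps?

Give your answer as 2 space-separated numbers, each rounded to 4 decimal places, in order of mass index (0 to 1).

Step 0: x=[7.0000 11.0000] v=[0.0000 0.0000]
Step 1: x=[6.8800 11.0800] v=[-1.2000 0.8000]
Step 2: x=[6.6528 11.2320] v=[-2.2720 1.5200]
Step 3: x=[6.3427 11.4408] v=[-3.1014 2.0883]
Step 4: x=[5.9828 11.6857] v=[-3.5992 2.4491]

Answer: 5.9828 11.6857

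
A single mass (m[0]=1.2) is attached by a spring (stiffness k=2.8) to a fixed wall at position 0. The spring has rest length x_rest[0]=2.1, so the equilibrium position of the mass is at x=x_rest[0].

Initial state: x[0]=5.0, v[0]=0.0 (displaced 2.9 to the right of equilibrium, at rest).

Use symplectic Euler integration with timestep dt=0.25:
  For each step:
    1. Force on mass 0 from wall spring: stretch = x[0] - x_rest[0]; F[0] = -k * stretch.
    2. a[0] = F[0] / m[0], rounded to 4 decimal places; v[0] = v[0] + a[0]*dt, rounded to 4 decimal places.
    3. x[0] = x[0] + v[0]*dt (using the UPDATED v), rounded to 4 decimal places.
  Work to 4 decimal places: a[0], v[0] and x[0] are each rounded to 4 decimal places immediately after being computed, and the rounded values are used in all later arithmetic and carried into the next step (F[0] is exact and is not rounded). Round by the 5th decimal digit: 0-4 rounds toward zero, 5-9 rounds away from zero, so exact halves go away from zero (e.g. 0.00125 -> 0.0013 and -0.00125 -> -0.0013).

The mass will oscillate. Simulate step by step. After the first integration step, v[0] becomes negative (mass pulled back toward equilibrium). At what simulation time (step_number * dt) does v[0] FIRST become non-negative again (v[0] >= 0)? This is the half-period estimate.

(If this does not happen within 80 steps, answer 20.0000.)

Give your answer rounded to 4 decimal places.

Answer: 2.2500

Derivation:
Step 0: x=[5.0000] v=[0.0000]
Step 1: x=[4.5771] v=[-1.6917]
Step 2: x=[3.7929] v=[-3.1367]
Step 3: x=[2.7619] v=[-4.1242]
Step 4: x=[1.6343] v=[-4.5103]
Step 5: x=[0.5746] v=[-4.2387]
Step 6: x=[-0.2626] v=[-3.3489]
Step 7: x=[-0.7553] v=[-1.9707]
Step 8: x=[-0.8316] v=[-0.3051]
Step 9: x=[-0.4804] v=[1.4050]
First v>=0 after going negative at step 9, time=2.2500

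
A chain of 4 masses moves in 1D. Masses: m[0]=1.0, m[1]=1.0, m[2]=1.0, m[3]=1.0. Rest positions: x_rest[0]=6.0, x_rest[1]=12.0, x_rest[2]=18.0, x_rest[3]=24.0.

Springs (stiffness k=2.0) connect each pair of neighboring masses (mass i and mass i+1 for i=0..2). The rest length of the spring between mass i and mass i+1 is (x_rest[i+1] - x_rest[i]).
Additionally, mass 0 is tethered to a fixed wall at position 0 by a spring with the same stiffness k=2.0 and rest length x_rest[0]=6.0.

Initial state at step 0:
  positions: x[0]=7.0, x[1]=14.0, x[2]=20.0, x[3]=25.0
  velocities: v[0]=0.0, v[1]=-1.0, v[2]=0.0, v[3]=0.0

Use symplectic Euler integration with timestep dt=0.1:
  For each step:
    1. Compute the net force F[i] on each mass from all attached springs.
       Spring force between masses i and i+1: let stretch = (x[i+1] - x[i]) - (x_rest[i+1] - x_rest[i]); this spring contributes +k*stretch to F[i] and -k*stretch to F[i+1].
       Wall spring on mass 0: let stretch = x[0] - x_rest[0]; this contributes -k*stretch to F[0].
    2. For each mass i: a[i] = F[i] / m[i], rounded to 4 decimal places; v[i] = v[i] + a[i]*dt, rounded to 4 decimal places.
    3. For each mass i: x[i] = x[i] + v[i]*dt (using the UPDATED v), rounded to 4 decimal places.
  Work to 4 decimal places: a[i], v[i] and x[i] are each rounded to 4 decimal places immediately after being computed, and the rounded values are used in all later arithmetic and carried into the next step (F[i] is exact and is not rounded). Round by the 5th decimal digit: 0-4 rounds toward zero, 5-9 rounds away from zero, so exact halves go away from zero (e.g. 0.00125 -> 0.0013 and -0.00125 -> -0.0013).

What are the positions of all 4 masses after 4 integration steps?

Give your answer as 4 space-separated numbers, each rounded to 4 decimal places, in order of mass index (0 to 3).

Step 0: x=[7.0000 14.0000 20.0000 25.0000] v=[0.0000 -1.0000 0.0000 0.0000]
Step 1: x=[7.0000 13.8800 19.9800 25.0200] v=[0.0000 -1.2000 -0.2000 0.2000]
Step 2: x=[6.9976 13.7444 19.9388 25.0592] v=[-0.0240 -1.3560 -0.4120 0.3920]
Step 3: x=[6.9902 13.5978 19.8761 25.1160] v=[-0.0742 -1.4665 -0.6268 0.5679]
Step 4: x=[6.9751 13.4446 19.7927 25.1880] v=[-0.1507 -1.5324 -0.8345 0.7199]

Answer: 6.9751 13.4446 19.7927 25.1880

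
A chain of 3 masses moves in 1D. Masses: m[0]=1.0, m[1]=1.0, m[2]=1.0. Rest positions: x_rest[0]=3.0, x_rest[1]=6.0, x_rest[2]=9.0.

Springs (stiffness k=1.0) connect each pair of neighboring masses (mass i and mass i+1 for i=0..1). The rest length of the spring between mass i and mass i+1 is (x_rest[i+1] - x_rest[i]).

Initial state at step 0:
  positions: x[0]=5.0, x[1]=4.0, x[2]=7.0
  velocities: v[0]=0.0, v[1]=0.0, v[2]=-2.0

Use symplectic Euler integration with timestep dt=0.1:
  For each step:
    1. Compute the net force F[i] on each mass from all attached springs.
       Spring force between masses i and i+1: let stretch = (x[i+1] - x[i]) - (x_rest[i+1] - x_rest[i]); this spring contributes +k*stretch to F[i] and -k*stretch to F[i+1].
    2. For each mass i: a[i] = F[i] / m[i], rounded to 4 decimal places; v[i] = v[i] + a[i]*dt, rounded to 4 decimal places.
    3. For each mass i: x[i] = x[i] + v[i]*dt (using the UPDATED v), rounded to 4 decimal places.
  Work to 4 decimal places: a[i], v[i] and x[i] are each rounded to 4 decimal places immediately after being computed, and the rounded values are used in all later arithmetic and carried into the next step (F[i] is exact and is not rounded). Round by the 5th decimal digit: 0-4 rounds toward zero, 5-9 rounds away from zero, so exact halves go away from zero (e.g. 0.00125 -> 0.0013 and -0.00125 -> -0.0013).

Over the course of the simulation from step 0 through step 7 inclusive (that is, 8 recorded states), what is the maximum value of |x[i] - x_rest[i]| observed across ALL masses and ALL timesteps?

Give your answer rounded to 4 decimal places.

Answer: 3.2459

Derivation:
Step 0: x=[5.0000 4.0000 7.0000] v=[0.0000 0.0000 -2.0000]
Step 1: x=[4.9600 4.0400 6.8000] v=[-0.4000 0.4000 -2.0000]
Step 2: x=[4.8808 4.1168 6.6024] v=[-0.7920 0.7680 -1.9760]
Step 3: x=[4.7640 4.2261 6.4099] v=[-1.1684 1.0930 -1.9246]
Step 4: x=[4.6118 4.3626 6.2256] v=[-1.5222 1.3652 -1.8430]
Step 5: x=[4.4271 4.5202 6.0527] v=[-1.8471 1.5764 -1.7293]
Step 6: x=[4.2133 4.6922 5.8944] v=[-2.1378 1.7203 -1.5826]
Step 7: x=[3.9743 4.8715 5.7541] v=[-2.3899 1.7926 -1.4028]
Max displacement = 3.2459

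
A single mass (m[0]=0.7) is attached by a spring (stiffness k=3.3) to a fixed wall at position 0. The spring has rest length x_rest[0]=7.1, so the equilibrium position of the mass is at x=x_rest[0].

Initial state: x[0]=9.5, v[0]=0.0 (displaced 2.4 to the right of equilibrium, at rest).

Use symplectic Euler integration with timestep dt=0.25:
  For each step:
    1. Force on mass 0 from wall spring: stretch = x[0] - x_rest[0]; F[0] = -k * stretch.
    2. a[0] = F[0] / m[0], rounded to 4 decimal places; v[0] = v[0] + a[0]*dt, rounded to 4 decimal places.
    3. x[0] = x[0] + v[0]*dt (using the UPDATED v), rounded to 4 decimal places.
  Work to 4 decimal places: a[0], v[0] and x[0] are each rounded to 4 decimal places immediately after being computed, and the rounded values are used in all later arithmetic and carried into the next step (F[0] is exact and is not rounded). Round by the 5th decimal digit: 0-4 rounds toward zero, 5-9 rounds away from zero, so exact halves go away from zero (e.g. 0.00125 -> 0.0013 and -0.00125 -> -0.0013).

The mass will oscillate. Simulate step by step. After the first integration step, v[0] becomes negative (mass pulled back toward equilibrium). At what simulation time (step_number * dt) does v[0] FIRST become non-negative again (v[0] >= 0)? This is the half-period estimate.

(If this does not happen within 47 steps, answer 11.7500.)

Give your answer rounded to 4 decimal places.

Step 0: x=[9.5000] v=[0.0000]
Step 1: x=[8.7929] v=[-2.8286]
Step 2: x=[7.5870] v=[-4.8238]
Step 3: x=[6.2376] v=[-5.3978]
Step 4: x=[5.1423] v=[-4.3814]
Step 5: x=[4.6238] v=[-2.0741]
Step 6: x=[4.8349] v=[0.8443]
First v>=0 after going negative at step 6, time=1.5000

Answer: 1.5000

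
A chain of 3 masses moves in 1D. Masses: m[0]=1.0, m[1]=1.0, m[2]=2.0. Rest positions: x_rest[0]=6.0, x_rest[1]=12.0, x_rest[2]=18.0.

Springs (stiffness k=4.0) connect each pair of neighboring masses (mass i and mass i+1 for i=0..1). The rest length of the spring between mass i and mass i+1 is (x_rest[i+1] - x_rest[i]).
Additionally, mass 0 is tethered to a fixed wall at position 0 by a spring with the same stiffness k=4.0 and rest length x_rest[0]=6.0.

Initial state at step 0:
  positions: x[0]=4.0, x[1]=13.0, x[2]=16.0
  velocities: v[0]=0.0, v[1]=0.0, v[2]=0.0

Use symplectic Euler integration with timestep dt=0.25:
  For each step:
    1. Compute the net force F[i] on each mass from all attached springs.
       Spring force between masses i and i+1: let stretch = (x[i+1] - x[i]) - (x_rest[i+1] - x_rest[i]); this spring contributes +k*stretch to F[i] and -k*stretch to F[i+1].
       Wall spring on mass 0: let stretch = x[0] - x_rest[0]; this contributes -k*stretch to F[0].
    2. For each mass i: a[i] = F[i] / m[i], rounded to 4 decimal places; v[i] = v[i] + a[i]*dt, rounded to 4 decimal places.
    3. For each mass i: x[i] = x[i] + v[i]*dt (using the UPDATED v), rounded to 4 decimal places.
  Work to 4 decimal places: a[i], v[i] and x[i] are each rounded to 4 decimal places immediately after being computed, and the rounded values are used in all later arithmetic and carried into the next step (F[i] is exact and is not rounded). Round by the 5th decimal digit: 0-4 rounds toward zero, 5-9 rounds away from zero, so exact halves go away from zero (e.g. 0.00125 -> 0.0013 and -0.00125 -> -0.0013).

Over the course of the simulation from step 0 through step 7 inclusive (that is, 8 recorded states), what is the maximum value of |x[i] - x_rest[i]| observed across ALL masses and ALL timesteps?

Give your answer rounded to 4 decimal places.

Answer: 3.1054

Derivation:
Step 0: x=[4.0000 13.0000 16.0000] v=[0.0000 0.0000 0.0000]
Step 1: x=[5.2500 11.5000 16.3750] v=[5.0000 -6.0000 1.5000]
Step 2: x=[6.7500 9.6563 16.8906] v=[6.0000 -7.3750 2.0625]
Step 3: x=[7.2891 8.8946 17.2520] v=[2.1563 -3.0470 1.4454]
Step 4: x=[6.4073 9.8208 17.3187] v=[-3.5273 3.7049 0.2667]
Step 5: x=[4.7770 11.7681 17.1981] v=[-6.5211 7.7893 -0.4823]
Step 6: x=[3.7003 13.3252 17.1488] v=[-4.3070 6.2282 -0.1973]
Step 7: x=[4.1047 13.4319 17.3715] v=[1.6176 0.4269 0.8909]
Max displacement = 3.1054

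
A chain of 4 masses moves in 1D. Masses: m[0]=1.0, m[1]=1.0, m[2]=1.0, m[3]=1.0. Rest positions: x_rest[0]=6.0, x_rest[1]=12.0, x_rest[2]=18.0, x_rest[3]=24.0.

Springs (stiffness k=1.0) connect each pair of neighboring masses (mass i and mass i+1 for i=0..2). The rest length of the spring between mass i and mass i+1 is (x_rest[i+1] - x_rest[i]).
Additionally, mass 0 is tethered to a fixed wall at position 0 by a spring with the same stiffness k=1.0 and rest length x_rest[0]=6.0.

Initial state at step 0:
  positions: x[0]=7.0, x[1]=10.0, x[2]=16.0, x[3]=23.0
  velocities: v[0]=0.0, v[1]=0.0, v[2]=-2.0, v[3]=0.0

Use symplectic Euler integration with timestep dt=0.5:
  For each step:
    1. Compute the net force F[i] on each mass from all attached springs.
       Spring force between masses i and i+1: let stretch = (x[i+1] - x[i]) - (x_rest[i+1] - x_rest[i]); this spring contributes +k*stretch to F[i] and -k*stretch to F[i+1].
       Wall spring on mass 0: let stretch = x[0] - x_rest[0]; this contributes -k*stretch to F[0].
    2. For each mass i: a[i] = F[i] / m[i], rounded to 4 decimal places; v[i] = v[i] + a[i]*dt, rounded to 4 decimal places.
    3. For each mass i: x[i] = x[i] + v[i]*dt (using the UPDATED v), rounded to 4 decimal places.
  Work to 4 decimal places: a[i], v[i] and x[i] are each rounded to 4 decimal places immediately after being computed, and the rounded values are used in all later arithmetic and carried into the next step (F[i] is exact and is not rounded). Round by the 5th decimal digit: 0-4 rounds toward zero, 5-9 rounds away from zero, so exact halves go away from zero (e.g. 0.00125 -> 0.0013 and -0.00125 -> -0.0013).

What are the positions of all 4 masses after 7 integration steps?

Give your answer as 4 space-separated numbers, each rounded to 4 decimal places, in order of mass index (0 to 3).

Step 0: x=[7.0000 10.0000 16.0000 23.0000] v=[0.0000 0.0000 -2.0000 0.0000]
Step 1: x=[6.0000 10.7500 15.2500 22.7500] v=[-2.0000 1.5000 -1.5000 -0.5000]
Step 2: x=[4.6875 11.4375 15.2500 22.1250] v=[-2.6250 1.3750 0.0000 -1.2500]
Step 3: x=[3.8906 11.3906 16.0157 21.2813] v=[-1.5938 -0.0938 1.5313 -1.6875]
Step 4: x=[3.9961 10.6250 16.9415 20.6212] v=[0.2109 -1.5313 1.8516 -1.3203]
Step 5: x=[4.7598 9.7813 17.2081 20.5411] v=[1.5273 -1.6875 0.5332 -0.1602]
Step 6: x=[5.5889 9.5389 16.4513 21.1278] v=[1.6582 -0.4849 -1.5137 1.1733]
Step 7: x=[6.0083 10.0371 15.1355 22.0454] v=[0.8388 0.9963 -2.6317 1.8351]

Answer: 6.0083 10.0371 15.1355 22.0454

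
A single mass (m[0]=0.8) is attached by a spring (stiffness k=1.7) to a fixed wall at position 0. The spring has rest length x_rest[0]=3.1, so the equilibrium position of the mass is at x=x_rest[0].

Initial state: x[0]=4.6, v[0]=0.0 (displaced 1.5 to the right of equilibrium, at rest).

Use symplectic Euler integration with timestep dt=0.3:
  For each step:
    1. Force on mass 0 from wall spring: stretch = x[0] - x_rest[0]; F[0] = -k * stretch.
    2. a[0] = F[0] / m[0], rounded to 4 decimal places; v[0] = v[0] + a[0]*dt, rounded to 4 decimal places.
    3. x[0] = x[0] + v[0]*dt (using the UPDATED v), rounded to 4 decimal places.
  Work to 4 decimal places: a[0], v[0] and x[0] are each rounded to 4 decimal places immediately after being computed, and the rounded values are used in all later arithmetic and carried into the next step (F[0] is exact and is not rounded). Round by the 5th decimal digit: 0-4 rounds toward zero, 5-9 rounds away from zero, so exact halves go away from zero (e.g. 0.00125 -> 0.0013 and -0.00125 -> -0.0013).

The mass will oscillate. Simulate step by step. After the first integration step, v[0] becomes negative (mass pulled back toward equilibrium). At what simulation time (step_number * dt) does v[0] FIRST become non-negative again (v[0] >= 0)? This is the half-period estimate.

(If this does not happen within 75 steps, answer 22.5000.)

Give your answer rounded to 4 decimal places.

Step 0: x=[4.6000] v=[0.0000]
Step 1: x=[4.3131] v=[-0.9563]
Step 2: x=[3.7942] v=[-1.7296]
Step 3: x=[3.1425] v=[-2.1722]
Step 4: x=[2.4827] v=[-2.1993]
Step 5: x=[1.9410] v=[-1.8058]
Step 6: x=[1.6209] v=[-1.0669]
Step 7: x=[1.5837] v=[-0.1240]
Step 8: x=[1.8365] v=[0.8426]
First v>=0 after going negative at step 8, time=2.4000

Answer: 2.4000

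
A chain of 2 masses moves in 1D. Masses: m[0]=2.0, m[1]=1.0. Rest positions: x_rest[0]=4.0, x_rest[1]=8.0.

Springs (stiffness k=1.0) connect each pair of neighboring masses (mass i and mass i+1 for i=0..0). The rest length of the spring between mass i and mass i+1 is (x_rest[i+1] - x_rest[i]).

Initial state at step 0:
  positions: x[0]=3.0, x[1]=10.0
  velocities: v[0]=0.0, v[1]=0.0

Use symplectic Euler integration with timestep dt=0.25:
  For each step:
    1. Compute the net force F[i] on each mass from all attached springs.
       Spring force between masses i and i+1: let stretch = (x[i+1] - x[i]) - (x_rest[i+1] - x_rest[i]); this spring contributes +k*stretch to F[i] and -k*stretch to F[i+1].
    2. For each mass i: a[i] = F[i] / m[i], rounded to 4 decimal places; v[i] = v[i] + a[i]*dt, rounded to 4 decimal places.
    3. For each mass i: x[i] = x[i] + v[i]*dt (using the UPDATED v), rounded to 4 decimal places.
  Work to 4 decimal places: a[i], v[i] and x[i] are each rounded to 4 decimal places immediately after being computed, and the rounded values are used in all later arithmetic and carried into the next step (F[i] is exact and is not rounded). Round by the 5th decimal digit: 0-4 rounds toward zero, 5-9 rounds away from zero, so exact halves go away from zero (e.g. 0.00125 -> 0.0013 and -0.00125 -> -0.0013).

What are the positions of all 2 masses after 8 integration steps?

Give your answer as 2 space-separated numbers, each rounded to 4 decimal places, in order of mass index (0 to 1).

Answer: 4.8739 6.2526

Derivation:
Step 0: x=[3.0000 10.0000] v=[0.0000 0.0000]
Step 1: x=[3.0938 9.8125] v=[0.3750 -0.7500]
Step 2: x=[3.2725 9.4551] v=[0.7149 -1.4297]
Step 3: x=[3.5194 8.9613] v=[0.9877 -1.9754]
Step 4: x=[3.8114 8.3773] v=[1.1680 -2.3359]
Step 5: x=[4.1211 7.7580] v=[1.2388 -2.4774]
Step 6: x=[4.4195 7.1614] v=[1.1934 -2.3866]
Step 7: x=[4.6785 6.6434] v=[1.0361 -2.0721]
Step 8: x=[4.8739 6.2526] v=[0.7817 -1.5633]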